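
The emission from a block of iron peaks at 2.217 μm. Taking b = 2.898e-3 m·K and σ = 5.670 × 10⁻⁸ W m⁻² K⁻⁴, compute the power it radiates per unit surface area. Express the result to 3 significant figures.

Wien's law: T = b/λ_max = 2.898×10⁻³/2.217×10⁻⁶ = 1307.17 K.
Then I = σT⁴ = 5.670×10⁻⁸×(1307.17)⁴ = 1.66×10⁵ W/m².

I ≈ 1.66×10⁵ W/m²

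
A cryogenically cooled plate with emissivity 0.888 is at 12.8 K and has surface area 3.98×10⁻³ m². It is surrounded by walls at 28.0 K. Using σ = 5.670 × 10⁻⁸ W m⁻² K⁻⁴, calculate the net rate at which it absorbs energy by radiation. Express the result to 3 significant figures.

Net gain ≈ 1.18×10⁻⁴ W

Area A = 3.98×10⁻³ m².
Net radiated power P_net = εσA(T⁴ − T₀⁴) = 0.888×5.670×10⁻⁸×3.98×10⁻³×(12.8⁴ − 28.0⁴).
T⁴ − T₀⁴ = 26843.5 − 6.14656×10⁵ = -5.87812×10⁵ K⁴, so P_net = -1.18×10⁻⁴ W — negative, meaning a net gain of 1.18×10⁻⁴ W.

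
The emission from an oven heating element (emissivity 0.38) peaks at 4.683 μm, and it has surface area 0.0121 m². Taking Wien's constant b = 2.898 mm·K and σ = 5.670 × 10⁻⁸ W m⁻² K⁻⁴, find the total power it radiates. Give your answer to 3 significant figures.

P ≈ 38.2 W

Wien's law: T = b/λ_max = 2.898×10⁻³/4.683×10⁻⁶ = 618.834 K.
Area A = 0.0121 m².
Then P = εσAT⁴ = 0.38×5.670×10⁻⁸×0.0121×(618.834)⁴ = 38.2 W.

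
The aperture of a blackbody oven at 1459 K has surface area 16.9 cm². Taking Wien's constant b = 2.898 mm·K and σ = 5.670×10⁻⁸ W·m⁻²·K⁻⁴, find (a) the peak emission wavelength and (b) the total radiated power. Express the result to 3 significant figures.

λ_max ≈ 1.99 μm; P ≈ 434 W

(a) λ_max = b/T = 2.898×10⁻³/1459 = 1.986×10⁻⁶ m = 1.99 μm.
Area A = 16.9 cm² = 1.69×10⁻³ m².
(b) P = σAT⁴ = 5.670×10⁻⁸×1.69×10⁻³×(1459)⁴ = 434 W.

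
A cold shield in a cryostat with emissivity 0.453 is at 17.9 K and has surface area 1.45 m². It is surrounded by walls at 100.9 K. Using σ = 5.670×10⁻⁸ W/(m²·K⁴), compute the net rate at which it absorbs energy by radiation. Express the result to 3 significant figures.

Area A = 1.45 m².
Net radiated power P_net = εσA(T⁴ − T₀⁴) = 0.453×5.670×10⁻⁸×1.45×(17.9⁴ − 100.9⁴).
T⁴ − T₀⁴ = 1.02663×10⁵ − 1.03649×10⁸ = -1.03546×10⁸ K⁴, so P_net = -3.86 W — negative, meaning a net gain of 3.86 W.

Net gain ≈ 3.86 W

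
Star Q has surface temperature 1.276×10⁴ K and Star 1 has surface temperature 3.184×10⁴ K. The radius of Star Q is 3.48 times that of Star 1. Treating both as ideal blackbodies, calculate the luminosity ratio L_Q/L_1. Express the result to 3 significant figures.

L_Q/L_1 ≈ 0.312

L ∝ R²T⁴, so L_Q/L_1 = (R_Q/R_1)²(T_Q/T_1)⁴ = (3.48)² × (1.276×10⁴/3.184×10⁴)⁴ = 12.1104 × 0.0257935 = 0.312.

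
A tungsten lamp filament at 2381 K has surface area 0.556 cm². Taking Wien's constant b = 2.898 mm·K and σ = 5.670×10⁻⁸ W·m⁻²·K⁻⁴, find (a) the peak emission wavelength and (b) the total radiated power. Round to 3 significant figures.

(a) λ_max = b/T = 2.898×10⁻³/2381 = 1.217×10⁻⁶ m = 1.22 μm.
Area A = 0.556 cm² = 5.56×10⁻⁵ m².
(b) P = σAT⁴ = 5.670×10⁻⁸×5.56×10⁻⁵×(2381)⁴ = 101 W.

λ_max ≈ 1.22 μm; P ≈ 101 W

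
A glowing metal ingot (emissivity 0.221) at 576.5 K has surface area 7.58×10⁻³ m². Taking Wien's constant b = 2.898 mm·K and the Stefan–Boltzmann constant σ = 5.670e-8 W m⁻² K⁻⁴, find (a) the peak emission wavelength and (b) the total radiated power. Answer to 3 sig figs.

λ_max ≈ 5.03 μm; P ≈ 10.5 W

(a) λ_max = b/T = 2.898×10⁻³/576.5 = 5.027×10⁻⁶ m = 5.03 μm.
Area A = 7.58×10⁻³ m².
(b) P = εσAT⁴ = 0.221×5.670×10⁻⁸×7.58×10⁻³×(576.5)⁴ = 10.5 W.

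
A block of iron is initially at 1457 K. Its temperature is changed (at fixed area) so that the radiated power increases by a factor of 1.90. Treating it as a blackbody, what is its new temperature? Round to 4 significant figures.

T₂ ≈ 1711 K

P ∝ T⁴, so T₂/T₁ = (P₂/P₁)^(1/4) = (1.90)^(1/4) = 1.17405.
T₂ = 1457 × 1.17405 = 1711 K.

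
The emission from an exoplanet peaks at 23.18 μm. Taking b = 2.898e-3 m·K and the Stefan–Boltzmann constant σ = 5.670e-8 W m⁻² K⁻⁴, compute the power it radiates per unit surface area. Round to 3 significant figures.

Wien's law: T = b/λ_max = 2.898×10⁻³/2.318×10⁻⁵ = 125.022 K.
Then I = σT⁴ = 5.670×10⁻⁸×(125.022)⁴ = 13.9 W/m².

I ≈ 13.9 W/m²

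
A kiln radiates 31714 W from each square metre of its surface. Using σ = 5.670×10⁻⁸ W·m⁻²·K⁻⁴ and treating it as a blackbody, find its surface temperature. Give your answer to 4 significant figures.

I = σT⁴, so T = (I/σ)^(1/4) = (31714/(5.670×10⁻⁸))^(1/4) = 864.8 K.

T ≈ 864.8 K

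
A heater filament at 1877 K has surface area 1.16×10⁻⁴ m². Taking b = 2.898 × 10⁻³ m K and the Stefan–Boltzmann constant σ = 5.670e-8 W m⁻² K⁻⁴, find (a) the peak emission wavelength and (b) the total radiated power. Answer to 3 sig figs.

λ_max ≈ 1.54 μm; P ≈ 81.6 W

(a) λ_max = b/T = 2.898×10⁻³/1877 = 1.544×10⁻⁶ m = 1.54 μm.
Area A = 1.16×10⁻⁴ m².
(b) P = σAT⁴ = 5.670×10⁻⁸×1.16×10⁻⁴×(1877)⁴ = 81.6 W.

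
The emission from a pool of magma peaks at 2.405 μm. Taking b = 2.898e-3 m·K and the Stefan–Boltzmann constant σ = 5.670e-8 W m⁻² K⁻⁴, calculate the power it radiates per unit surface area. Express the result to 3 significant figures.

Wien's law: T = b/λ_max = 2.898×10⁻³/2.405×10⁻⁶ = 1204.99 K.
Then I = σT⁴ = 5.670×10⁻⁸×(1204.99)⁴ = 1.20×10⁵ W/m².

I ≈ 1.20×10⁵ W/m²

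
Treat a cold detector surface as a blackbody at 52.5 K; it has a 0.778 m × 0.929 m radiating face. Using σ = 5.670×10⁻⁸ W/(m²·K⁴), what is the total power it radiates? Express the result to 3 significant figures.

P ≈ 0.311 W

Area A = 0.778 × 0.929 = 0.722762 m².
P = σAT⁴ = 5.670×10⁻⁸ × 0.722762 × (52.5)⁴ = 0.311 W.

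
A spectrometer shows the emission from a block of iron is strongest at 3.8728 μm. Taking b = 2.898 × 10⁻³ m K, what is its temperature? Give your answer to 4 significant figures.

Wien's law gives T = b/λ_max = (2.898×10⁻³ m·K)/(3.8728×10⁻⁶ m) = 748.3 K.

T ≈ 748.3 K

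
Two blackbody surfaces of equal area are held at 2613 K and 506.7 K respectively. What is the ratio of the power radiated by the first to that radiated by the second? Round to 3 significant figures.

P₁/P₂ ≈ 707

With equal areas, P₁/P₂ = (T₁/T₂)⁴ = (2613/506.7)⁴ = 707.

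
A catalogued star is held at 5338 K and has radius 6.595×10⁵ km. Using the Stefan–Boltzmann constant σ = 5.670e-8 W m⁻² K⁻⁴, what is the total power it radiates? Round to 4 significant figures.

P ≈ 2.516×10²⁶ W

Surface area A = 4πR² = 4π(6.595×10⁸ m)² = 5.46562×10¹⁸ m².
P = σAT⁴ = 5.670×10⁻⁸ × 5.46562×10¹⁸ × (5338)⁴ = 2.516×10²⁶ W.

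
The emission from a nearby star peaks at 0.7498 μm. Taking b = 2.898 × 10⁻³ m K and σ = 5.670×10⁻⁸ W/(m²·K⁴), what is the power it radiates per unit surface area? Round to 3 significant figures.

Wien's law: T = b/λ_max = 2.898×10⁻³/7.498×10⁻⁷ = 3865.03 K.
Then I = σT⁴ = 5.670×10⁻⁸×(3865.03)⁴ = 1.27×10⁷ W/m².

I ≈ 1.27×10⁷ W/m²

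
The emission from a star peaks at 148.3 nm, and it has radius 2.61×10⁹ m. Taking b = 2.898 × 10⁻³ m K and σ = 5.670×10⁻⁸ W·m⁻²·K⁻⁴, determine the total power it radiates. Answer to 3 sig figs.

P ≈ 7.08×10²⁹ W

Wien's law: T = b/λ_max = 2.898×10⁻³/1.483×10⁻⁷ = 19541.5 K.
Surface area A = 4πR² = 4π(2.61×10⁹ m)² = 8.56034×10¹⁹ m².
Then P = σAT⁴ = 5.670×10⁻⁸×8.56034×10¹⁹×(19541.5)⁴ = 7.08×10²⁹ W.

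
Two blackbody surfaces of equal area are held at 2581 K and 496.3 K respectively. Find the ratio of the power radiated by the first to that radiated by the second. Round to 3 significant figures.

P₁/P₂ ≈ 731

With equal areas, P₁/P₂ = (T₁/T₂)⁴ = (2581/496.3)⁴ = 731.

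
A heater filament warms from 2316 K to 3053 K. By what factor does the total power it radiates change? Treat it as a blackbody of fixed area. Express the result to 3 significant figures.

P₂/P₁ ≈ 3.02

P ∝ T⁴, so P₂/P₁ = (T₂/T₁)⁴ = (3053/2316)⁴ = (1.31822)⁴ = 3.02.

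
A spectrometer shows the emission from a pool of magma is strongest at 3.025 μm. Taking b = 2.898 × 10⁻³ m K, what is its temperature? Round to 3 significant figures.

Wien's law gives T = b/λ_max = (2.898×10⁻³ m·K)/(3.025×10⁻⁶ m) = 958 K.

T ≈ 958 K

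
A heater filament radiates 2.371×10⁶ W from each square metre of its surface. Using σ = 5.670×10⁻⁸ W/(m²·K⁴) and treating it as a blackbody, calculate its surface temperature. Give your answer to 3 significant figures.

I = σT⁴, so T = (I/σ)^(1/4) = (2.371×10⁶/(5.670×10⁻⁸))^(1/4) = 2.54×10³ K.

T ≈ 2.54×10³ K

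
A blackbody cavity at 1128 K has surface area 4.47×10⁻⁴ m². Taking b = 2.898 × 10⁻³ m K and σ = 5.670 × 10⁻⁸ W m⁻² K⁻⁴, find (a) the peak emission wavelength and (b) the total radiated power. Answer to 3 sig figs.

λ_max ≈ 2.57×10³ nm; P ≈ 41.0 W

(a) λ_max = b/T = 2.898×10⁻³/1128 = 2.569×10⁻⁶ m = 2.57×10³ nm.
Area A = 4.47×10⁻⁴ m².
(b) P = σAT⁴ = 5.670×10⁻⁸×4.47×10⁻⁴×(1128)⁴ = 41.0 W.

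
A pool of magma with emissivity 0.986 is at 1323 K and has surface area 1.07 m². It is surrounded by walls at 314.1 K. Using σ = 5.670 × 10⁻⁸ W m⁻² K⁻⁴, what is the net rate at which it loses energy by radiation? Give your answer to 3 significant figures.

Net loss ≈ 1.83×10⁵ W

Area A = 1.07 m².
Net radiated power P_net = εσA(T⁴ − T₀⁴) = 0.986×5.670×10⁻⁸×1.07×(1323⁴ − 314.1⁴).
T⁴ − T₀⁴ = 3.06365×10¹² − 9.73356×10⁹ = 3.05392×10¹² K⁴, so P_net = 1.83×10⁵ W.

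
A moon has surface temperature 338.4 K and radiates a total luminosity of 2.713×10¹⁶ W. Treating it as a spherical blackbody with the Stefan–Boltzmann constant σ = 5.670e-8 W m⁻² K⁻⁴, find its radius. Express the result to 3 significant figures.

L = 4πR²σT⁴ ⇒ R = √(L/(4πσT⁴)).
σT⁴ = 743.540 W/m², so R = √(2.713×10¹⁶/(4π×743.540)) = 1.70×10⁶ m.

R ≈ 1.70×10⁶ m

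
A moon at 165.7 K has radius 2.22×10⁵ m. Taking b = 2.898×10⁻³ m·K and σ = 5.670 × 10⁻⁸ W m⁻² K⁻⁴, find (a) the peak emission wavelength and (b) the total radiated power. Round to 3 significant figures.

λ_max ≈ 17.5 μm; P ≈ 2.65×10¹³ W

(a) λ_max = b/T = 2.898×10⁻³/165.7 = 1.749×10⁻⁵ m = 17.5 μm.
Surface area A = 4πR² = 4π(2.22×10⁵ m)² = 6.19321×10¹¹ m².
(b) P = σAT⁴ = 5.670×10⁻⁸×6.19321×10¹¹×(165.7)⁴ = 2.65×10¹³ W.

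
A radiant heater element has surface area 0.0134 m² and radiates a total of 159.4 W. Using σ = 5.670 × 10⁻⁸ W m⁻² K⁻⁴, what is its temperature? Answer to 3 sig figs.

T ≈ 677 K

Area A = 0.0134 m².
P = σAT⁴ ⇒ T = (P/(σA))^(1/4) = (159.4/(5.670×10⁻⁸×0.0134))^(1/4) = 677 K.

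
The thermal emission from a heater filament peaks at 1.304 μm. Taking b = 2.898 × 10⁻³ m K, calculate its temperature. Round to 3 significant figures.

Wien's law gives T = b/λ_max = (2.898×10⁻³ m·K)/(1.304×10⁻⁶ m) = 2.22×10³ K.

T ≈ 2.22×10³ K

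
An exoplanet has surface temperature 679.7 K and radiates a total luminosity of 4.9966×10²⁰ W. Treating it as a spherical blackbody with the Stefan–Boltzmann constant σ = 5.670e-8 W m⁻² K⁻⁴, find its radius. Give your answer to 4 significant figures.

R ≈ 5.732×10⁷ m

L = 4πR²σT⁴ ⇒ R = √(L/(4πσT⁴)).
σT⁴ = 12101.9 W/m², so R = √(4.9966×10²⁰/(4π×12101.9)) = 5.732×10⁷ m.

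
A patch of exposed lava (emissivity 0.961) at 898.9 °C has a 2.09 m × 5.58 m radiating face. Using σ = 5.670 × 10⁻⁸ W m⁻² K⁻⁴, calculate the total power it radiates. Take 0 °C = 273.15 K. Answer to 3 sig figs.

P ≈ 1.20×10⁶ W

T = 898.9 °C + 273.15 = 1172.05 K.
Area A = 2.09 × 5.58 = 11.6622 m².
P = εσAT⁴ = 0.961 × 5.670×10⁻⁸ × 11.6622 × (1172.05)⁴ = 1.20×10⁶ W.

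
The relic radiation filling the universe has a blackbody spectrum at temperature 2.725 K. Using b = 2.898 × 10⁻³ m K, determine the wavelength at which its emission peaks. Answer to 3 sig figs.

Wien's displacement law: λ_max = b/T = (2.898×10⁻³ m·K)/(2.725 K) = 1.063×10⁻³ m.
That is 1.06 mm, in the microwave range.

λ_max ≈ 1.06 mm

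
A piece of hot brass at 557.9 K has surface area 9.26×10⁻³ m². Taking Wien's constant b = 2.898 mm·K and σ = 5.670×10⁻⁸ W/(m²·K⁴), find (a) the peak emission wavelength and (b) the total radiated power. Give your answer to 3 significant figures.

(a) λ_max = b/T = 2.898×10⁻³/557.9 = 5.194×10⁻⁶ m = 5.19 μm.
Area A = 9.26×10⁻³ m².
(b) P = σAT⁴ = 5.670×10⁻⁸×9.26×10⁻³×(557.9)⁴ = 50.9 W.

λ_max ≈ 5.19 μm; P ≈ 50.9 W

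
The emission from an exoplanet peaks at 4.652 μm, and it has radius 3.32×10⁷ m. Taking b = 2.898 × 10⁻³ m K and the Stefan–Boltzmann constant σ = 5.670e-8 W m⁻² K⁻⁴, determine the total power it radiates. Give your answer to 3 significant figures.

Wien's law: T = b/λ_max = 2.898×10⁻³/4.652×10⁻⁶ = 622.958 K.
Surface area A = 4πR² = 4π(3.32×10⁷ m)² = 1.38512×10¹⁶ m².
Then P = σAT⁴ = 5.670×10⁻⁸×1.38512×10¹⁶×(622.958)⁴ = 1.18×10²⁰ W.

P ≈ 1.18×10²⁰ W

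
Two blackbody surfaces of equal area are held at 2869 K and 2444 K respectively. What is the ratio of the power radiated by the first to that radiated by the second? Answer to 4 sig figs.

With equal areas, P₁/P₂ = (T₁/T₂)⁴ = (2869/2444)⁴ = 1.899.

P₁/P₂ ≈ 1.899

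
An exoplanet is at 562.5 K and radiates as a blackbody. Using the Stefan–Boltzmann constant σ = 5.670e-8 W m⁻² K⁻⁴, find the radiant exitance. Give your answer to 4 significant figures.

I ≈ 5676 W/m²

Stefan–Boltzmann: I = σT⁴ = 5.670×10⁻⁸ × (562.5)⁴ = 5676 W/m².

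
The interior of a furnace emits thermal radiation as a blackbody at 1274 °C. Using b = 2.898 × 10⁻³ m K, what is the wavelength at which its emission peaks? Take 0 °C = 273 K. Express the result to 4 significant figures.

T = 1274 °C + 273 = 1547 K.
Wien's displacement law: λ_max = b/T = (2.898×10⁻³ m·K)/(1547 K) = 1.8733×10⁻⁶ m.
That is 1.873 μm, in the infrared range.

λ_max ≈ 1.873 μm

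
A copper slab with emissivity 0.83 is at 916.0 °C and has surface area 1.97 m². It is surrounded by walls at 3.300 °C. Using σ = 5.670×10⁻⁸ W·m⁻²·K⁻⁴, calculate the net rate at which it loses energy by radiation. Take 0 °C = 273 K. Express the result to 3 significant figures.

Net loss ≈ 1.85×10⁵ W

T = 916.0 °C + 273 = 1189.0 K.
Surroundings: T = 3.300 °C + 273 = 276.300 K.
Area A = 1.97 m².
Net radiated power P_net = εσA(T⁴ − T₀⁴) = 0.83×5.670×10⁻⁸×1.97×(1189.0⁴ − 276.300⁴).
T⁴ − T₀⁴ = 1.99861×10¹² − 5.82805×10⁹ = 1.99278×10¹² K⁴, so P_net = 1.85×10⁵ W.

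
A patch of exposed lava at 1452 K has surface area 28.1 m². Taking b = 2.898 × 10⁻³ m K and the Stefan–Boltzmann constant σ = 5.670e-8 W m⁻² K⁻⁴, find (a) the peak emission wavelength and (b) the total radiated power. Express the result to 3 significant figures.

(a) λ_max = b/T = 2.898×10⁻³/1452 = 1.996×10⁻⁶ m = 2.00×10³ nm.
Area A = 28.1 m².
(b) P = σAT⁴ = 5.670×10⁻⁸×28.1×(1452)⁴ = 7.08×10⁶ W.

λ_max ≈ 2.00×10³ nm; P ≈ 7.08×10⁶ W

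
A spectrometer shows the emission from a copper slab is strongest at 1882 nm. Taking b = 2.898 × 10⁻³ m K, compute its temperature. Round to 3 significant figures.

Wien's law gives T = b/λ_max = (2.898×10⁻³ m·K)/(1.882×10⁻⁶ m) = 1.54×10³ K.

T ≈ 1.54×10³ K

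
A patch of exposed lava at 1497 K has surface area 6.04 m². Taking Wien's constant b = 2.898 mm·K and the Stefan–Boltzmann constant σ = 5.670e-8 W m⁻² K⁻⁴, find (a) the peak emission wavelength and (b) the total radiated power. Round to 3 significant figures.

λ_max ≈ 1.94 μm; P ≈ 1.72×10⁶ W

(a) λ_max = b/T = 2.898×10⁻³/1497 = 1.936×10⁻⁶ m = 1.94 μm.
Area A = 6.04 m².
(b) P = σAT⁴ = 5.670×10⁻⁸×6.04×(1497)⁴ = 1.72×10⁶ W.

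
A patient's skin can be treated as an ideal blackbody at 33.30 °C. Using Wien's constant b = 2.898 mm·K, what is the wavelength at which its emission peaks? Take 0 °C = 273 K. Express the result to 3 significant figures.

λ_max ≈ 9.46 μm

T = 33.30 °C + 273 = 306.30 K.
Wien's displacement law: λ_max = b/T = (2.898×10⁻³ m·K)/(306.30 K) = 9.461×10⁻⁶ m.
That is 9.46 μm, in the infrared range.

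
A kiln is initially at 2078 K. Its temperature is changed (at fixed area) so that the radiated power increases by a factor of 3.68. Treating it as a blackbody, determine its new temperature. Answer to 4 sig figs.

T₂ ≈ 2878 K

P ∝ T⁴, so T₂/T₁ = (P₂/P₁)^(1/4) = (3.68)^(1/4) = 1.38504.
T₂ = 2078 × 1.38504 = 2878 K.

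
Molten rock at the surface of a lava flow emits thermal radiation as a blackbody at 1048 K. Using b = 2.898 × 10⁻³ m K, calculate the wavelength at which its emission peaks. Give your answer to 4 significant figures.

Wien's displacement law: λ_max = b/T = (2.898×10⁻³ m·K)/(1048 K) = 2.7653×10⁻⁶ m.
That is 2765 nm, in the infrared range.

λ_max ≈ 2765 nm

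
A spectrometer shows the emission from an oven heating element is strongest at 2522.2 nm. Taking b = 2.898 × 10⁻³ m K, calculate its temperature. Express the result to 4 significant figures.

Wien's law gives T = b/λ_max = (2.898×10⁻³ m·K)/(2.5222×10⁻⁶ m) = 1149 K.

T ≈ 1149 K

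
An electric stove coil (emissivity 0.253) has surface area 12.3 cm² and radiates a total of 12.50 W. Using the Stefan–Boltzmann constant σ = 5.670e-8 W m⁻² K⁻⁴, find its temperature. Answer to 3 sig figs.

Area A = 12.3 cm² = 1.23×10⁻³ m².
P = εσAT⁴ ⇒ T = (P/(εσA))^(1/4) = (12.50/(0.253×5.670×10⁻⁸×1.23×10⁻³))^(1/4) = 917 K.

T ≈ 917 K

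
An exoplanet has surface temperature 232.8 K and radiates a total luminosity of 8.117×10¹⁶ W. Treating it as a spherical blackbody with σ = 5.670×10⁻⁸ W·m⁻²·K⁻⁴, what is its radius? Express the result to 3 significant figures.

R ≈ 6.23×10⁶ m

L = 4πR²σT⁴ ⇒ R = √(L/(4πσT⁴)).
σT⁴ = 166.539 W/m², so R = √(8.117×10¹⁶/(4π×166.539)) = 6.23×10⁶ m.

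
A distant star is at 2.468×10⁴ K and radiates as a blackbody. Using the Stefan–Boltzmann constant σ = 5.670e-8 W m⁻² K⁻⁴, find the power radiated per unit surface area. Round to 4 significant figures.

I ≈ 2.104×10¹⁰ W/m²

Stefan–Boltzmann: I = σT⁴ = 5.670×10⁻⁸ × (2.468×10⁴)⁴ = 2.104×10¹⁰ W/m².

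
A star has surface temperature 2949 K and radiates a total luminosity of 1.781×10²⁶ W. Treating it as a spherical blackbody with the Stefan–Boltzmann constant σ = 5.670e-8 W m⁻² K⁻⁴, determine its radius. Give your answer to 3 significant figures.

R ≈ 1.82×10⁹ m

L = 4πR²σT⁴ ⇒ R = √(L/(4πσT⁴)).
σT⁴ = 4.28827×10⁶ W/m², so R = √(1.781×10²⁶/(4π×4.28827×10⁶)) = 1.82×10⁹ m.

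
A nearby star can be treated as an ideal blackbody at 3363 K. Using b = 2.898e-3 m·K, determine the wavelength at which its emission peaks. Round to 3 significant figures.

λ_max ≈ 862 nm

Wien's displacement law: λ_max = b/T = (2.898×10⁻³ m·K)/(3363 K) = 8.617×10⁻⁷ m.
That is 862 nm, in the infrared range.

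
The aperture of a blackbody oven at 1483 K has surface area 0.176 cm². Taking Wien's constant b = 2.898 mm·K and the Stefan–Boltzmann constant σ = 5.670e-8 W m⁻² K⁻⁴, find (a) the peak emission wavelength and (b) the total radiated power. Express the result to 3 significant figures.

λ_max ≈ 1.95×10³ nm; P ≈ 4.83 W

(a) λ_max = b/T = 2.898×10⁻³/1483 = 1.954×10⁻⁶ m = 1.95×10³ nm.
Area A = 0.176 cm² = 1.76×10⁻⁵ m².
(b) P = σAT⁴ = 5.670×10⁻⁸×1.76×10⁻⁵×(1483)⁴ = 4.83 W.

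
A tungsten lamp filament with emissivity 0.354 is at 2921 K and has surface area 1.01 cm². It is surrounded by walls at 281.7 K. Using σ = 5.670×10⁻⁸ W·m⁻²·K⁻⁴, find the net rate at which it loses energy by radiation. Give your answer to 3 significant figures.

Net loss ≈ 148 W

Area A = 1.01 cm² = 1.01×10⁻⁴ m².
Net radiated power P_net = εσA(T⁴ − T₀⁴) = 0.354×5.670×10⁻⁸×1.01×10⁻⁴×(2921⁴ − 281.7⁴).
T⁴ − T₀⁴ = 7.27991×10¹³ − 6.29720×10⁹ = 7.27928×10¹³ K⁴, so P_net = 148 W.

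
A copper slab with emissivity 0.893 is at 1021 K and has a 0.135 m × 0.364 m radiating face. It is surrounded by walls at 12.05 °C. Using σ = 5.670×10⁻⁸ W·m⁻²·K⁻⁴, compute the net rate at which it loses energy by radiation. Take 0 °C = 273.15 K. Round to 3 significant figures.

Net loss ≈ 2.69×10³ W

Surroundings: T = 12.05 °C + 273.15 = 285.20 K.
Area A = 0.135 × 0.364 = 0.04914 m².
Net radiated power P_net = εσA(T⁴ − T₀⁴) = 0.893×5.670×10⁻⁸×0.04914×(1021⁴ − 285.20⁴).
T⁴ − T₀⁴ = 1.08668×10¹² − 6.61604×10⁹ = 1.08006×10¹² K⁴, so P_net = 2.69×10³ W.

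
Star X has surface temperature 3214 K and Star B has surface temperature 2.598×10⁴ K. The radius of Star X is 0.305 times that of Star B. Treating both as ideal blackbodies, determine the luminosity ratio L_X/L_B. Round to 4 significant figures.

L_X/L_B ≈ 2.179×10⁻⁵

L ∝ R²T⁴, so L_X/L_B = (R_X/R_B)²(T_X/T_B)⁴ = (0.305)² × (3214/2.598×10⁴)⁴ = 0.093025 × 2.34222×10⁻⁴ = 2.179×10⁻⁵.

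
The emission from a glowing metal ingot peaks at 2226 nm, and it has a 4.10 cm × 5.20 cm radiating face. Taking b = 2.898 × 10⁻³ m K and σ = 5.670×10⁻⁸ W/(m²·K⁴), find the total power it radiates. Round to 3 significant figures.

P ≈ 347 W

Wien's law: T = b/λ_max = 2.898×10⁻³/2.226×10⁻⁶ = 1301.89 K.
Area A = 0.0410 × 0.0520 = 2.132×10⁻³ m².
Then P = σAT⁴ = 5.670×10⁻⁸×2.132×10⁻³×(1301.89)⁴ = 347 W.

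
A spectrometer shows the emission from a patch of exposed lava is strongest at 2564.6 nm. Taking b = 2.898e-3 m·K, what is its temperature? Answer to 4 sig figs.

T ≈ 1130 K

Wien's law gives T = b/λ_max = (2.898×10⁻³ m·K)/(2.5646×10⁻⁶ m) = 1130 K.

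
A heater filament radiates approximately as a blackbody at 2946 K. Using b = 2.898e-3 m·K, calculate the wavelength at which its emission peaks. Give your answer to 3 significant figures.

λ_max ≈ 984 nm

Wien's displacement law: λ_max = b/T = (2.898×10⁻³ m·K)/(2946 K) = 9.837×10⁻⁷ m.
That is 984 nm, in the infrared range.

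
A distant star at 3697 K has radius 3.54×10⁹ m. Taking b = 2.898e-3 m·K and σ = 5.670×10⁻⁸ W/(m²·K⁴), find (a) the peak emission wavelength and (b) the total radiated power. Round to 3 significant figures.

(a) λ_max = b/T = 2.898×10⁻³/3697 = 7.839×10⁻⁷ m = 0.784 μm.
Surface area A = 4πR² = 4π(3.54×10⁹ m)² = 1.57477×10²⁰ m².
(b) P = σAT⁴ = 5.670×10⁻⁸×1.57477×10²⁰×(3697)⁴ = 1.67×10²⁷ W.

λ_max ≈ 0.784 μm; P ≈ 1.67×10²⁷ W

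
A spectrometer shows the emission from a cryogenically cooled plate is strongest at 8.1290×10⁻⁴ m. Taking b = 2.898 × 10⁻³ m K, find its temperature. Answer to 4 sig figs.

T ≈ 3.565 K

Wien's law gives T = b/λ_max = (2.898×10⁻³ m·K)/(8.1290×10⁻⁴ m) = 3.565 K.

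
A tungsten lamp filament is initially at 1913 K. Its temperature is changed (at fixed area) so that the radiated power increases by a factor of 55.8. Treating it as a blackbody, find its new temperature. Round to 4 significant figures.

P ∝ T⁴, so T₂/T₁ = (P₂/P₁)^(1/4) = (55.8)^(1/4) = 2.73312.
T₂ = 1913 × 2.73312 = 5228 K.

T₂ ≈ 5228 K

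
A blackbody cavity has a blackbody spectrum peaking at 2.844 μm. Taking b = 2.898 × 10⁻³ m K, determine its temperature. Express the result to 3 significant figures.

T ≈ 1.02×10³ K

Wien's law gives T = b/λ_max = (2.898×10⁻³ m·K)/(2.844×10⁻⁶ m) = 1.02×10³ K.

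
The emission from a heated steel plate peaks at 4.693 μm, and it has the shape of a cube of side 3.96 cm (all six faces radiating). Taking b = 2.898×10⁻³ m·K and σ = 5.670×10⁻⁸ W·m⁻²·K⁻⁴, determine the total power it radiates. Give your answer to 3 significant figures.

Wien's law: T = b/λ_max = 2.898×10⁻³/4.693×10⁻⁶ = 617.515 K.
Area A = 6s² = 6×(0.0396 m)² = 9.40896×10⁻³ m².
Then P = σAT⁴ = 5.670×10⁻⁸×9.40896×10⁻³×(617.515)⁴ = 77.6 W.

P ≈ 77.6 W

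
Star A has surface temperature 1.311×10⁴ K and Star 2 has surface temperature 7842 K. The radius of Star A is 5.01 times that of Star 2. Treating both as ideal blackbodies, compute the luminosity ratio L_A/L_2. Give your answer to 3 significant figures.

L ∝ R²T⁴, so L_A/L_2 = (R_A/R_2)²(T_A/T_2)⁴ = (5.01)² × (1.311×10⁴/7842)⁴ = 25.1001 × 7.81094 = 196.

L_A/L_2 ≈ 196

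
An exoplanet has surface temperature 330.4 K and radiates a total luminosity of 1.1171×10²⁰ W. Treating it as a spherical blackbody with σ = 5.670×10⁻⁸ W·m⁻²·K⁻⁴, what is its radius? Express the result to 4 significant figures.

R ≈ 1.147×10⁸ m

L = 4πR²σT⁴ ⇒ R = √(L/(4πσT⁴)).
σT⁴ = 675.683 W/m², so R = √(1.1171×10²⁰/(4π×675.683)) = 1.147×10⁸ m.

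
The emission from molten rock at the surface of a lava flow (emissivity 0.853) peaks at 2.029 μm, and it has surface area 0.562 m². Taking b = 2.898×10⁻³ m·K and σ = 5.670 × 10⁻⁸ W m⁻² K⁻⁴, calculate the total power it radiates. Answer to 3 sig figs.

Wien's law: T = b/λ_max = 2.898×10⁻³/2.029×10⁻⁶ = 1428.29 K.
Area A = 0.562 m².
Then P = εσAT⁴ = 0.853×5.670×10⁻⁸×0.562×(1428.29)⁴ = 1.13×10⁵ W.

P ≈ 1.13×10⁵ W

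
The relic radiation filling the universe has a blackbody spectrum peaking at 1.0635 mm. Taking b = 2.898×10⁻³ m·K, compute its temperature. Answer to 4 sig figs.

T ≈ 2.725 K

Wien's law gives T = b/λ_max = (2.898×10⁻³ m·K)/(1.0635×10⁻³ m) = 2.725 K.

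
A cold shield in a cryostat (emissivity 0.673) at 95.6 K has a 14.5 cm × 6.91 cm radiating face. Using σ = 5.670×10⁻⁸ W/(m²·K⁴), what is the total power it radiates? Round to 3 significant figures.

P ≈ 0.0319 W

Area A = 0.145 × 0.0691 = 0.0100195 m².
P = εσAT⁴ = 0.673 × 5.670×10⁻⁸ × 0.0100195 × (95.6)⁴ = 0.0319 W.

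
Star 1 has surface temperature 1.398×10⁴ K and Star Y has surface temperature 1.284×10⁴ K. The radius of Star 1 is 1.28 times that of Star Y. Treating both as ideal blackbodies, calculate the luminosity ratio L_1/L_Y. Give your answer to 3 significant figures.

L ∝ R²T⁴, so L_1/L_Y = (R_1/R_Y)²(T_1/T_Y)⁴ = (1.28)² × (1.398×10⁴/1.284×10⁴)⁴ = 1.6384 × 1.40530 = 2.30.

L_1/L_Y ≈ 2.30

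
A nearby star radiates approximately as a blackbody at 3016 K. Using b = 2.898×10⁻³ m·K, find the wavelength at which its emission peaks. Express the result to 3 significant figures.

λ_max ≈ 0.961 μm

Wien's displacement law: λ_max = b/T = (2.898×10⁻³ m·K)/(3016 K) = 9.609×10⁻⁷ m.
That is 0.961 μm, in the infrared range.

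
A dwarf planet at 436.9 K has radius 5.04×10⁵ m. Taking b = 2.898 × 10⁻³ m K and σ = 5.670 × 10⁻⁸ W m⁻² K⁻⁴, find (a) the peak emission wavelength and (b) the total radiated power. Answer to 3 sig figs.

(a) λ_max = b/T = 2.898×10⁻³/436.9 = 6.633×10⁻⁶ m = 6.63 μm.
Surface area A = 4πR² = 4π(5.04×10⁵ m)² = 3.19206×10¹² m².
(b) P = σAT⁴ = 5.670×10⁻⁸×3.19206×10¹²×(436.9)⁴ = 6.59×10¹⁵ W.

λ_max ≈ 6.63 μm; P ≈ 6.59×10¹⁵ W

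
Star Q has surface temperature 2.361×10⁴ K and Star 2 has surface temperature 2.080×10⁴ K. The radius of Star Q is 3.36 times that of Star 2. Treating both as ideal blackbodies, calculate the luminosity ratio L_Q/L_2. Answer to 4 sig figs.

L ∝ R²T⁴, so L_Q/L_2 = (R_Q/R_2)²(T_Q/T_2)⁴ = (3.36)² × (2.361×10⁴/2.080×10⁴)⁴ = 11.2896 × 1.66009 = 18.74.

L_Q/L_2 ≈ 18.74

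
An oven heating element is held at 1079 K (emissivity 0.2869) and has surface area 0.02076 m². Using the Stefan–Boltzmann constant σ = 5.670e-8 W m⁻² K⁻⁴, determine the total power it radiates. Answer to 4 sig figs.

Area A = 0.02076 m².
P = εσAT⁴ = 0.2869 × 5.670×10⁻⁸ × 0.02076 × (1079)⁴ = 457.7 W.

P ≈ 457.7 W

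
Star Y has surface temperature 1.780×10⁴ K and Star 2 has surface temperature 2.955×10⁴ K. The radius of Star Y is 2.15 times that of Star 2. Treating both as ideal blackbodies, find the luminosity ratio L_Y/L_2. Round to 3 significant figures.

L_Y/L_2 ≈ 0.609

L ∝ R²T⁴, so L_Y/L_2 = (R_Y/R_2)²(T_Y/T_2)⁴ = (2.15)² × (1.780×10⁴/2.955×10⁴)⁴ = 4.6225 × 0.131659 = 0.609.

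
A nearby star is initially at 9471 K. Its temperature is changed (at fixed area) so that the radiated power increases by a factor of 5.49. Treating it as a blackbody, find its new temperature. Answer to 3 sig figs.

P ∝ T⁴, so T₂/T₁ = (P₂/P₁)^(1/4) = (5.49)^(1/4) = 1.53071.
T₂ = 9471 × 1.53071 = 1.45×10⁴ K.

T₂ ≈ 1.45×10⁴ K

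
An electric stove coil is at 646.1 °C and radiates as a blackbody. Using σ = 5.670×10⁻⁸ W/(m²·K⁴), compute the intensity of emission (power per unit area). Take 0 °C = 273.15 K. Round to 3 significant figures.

T = 646.1 °C + 273.15 = 919.25 K.
Stefan–Boltzmann: I = σT⁴ = 5.670×10⁻⁸ × (919.25)⁴ = 4.05×10⁴ W/m².

I ≈ 4.05×10⁴ W/m²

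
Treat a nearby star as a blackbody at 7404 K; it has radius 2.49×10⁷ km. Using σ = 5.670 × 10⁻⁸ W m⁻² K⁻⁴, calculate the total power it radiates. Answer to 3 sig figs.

P ≈ 1.33×10³⁰ W

Surface area A = 4πR² = 4π(2.49×10¹⁰ m)² = 7.79128×10²¹ m².
P = σAT⁴ = 5.670×10⁻⁸ × 7.79128×10²¹ × (7404)⁴ = 1.33×10³⁰ W.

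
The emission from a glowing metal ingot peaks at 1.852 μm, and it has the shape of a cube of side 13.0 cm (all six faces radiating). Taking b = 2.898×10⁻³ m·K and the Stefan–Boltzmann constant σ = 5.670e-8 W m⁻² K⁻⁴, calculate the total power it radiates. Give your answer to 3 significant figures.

P ≈ 3.45×10⁴ W

Wien's law: T = b/λ_max = 2.898×10⁻³/1.852×10⁻⁶ = 1564.79 K.
Area A = 6s² = 6×(0.130 m)² = 0.1014 m².
Then P = σAT⁴ = 5.670×10⁻⁸×0.1014×(1564.79)⁴ = 3.45×10⁴ W.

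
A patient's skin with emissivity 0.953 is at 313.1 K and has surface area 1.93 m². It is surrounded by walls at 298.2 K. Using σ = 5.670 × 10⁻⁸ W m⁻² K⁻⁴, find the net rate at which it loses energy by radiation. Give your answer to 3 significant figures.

Net loss ≈ 178 W

Area A = 1.93 m².
Net radiated power P_net = εσA(T⁴ − T₀⁴) = 0.953×5.670×10⁻⁸×1.93×(313.1⁴ − 298.2⁴).
T⁴ − T₀⁴ = 9.61020×10⁹ − 7.90734×10⁹ = 1.70286×10⁹ K⁴, so P_net = 178 W.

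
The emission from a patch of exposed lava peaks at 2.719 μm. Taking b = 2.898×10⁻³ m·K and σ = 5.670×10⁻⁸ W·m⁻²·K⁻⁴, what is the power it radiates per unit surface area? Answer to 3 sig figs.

I ≈ 7.32×10⁴ W/m²

Wien's law: T = b/λ_max = 2.898×10⁻³/2.719×10⁻⁶ = 1065.83 K.
Then I = σT⁴ = 5.670×10⁻⁸×(1065.83)⁴ = 7.32×10⁴ W/m².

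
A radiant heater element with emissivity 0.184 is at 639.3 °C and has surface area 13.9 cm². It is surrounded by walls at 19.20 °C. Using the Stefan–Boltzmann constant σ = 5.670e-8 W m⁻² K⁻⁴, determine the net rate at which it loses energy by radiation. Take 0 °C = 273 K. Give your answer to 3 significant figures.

T = 639.3 °C + 273 = 912.3 K.
Surroundings: T = 19.20 °C + 273 = 292.20 K.
Area A = 13.9 cm² = 1.39×10⁻³ m².
Net radiated power P_net = εσA(T⁴ − T₀⁴) = 0.184×5.670×10⁻⁸×1.39×10⁻³×(912.3⁴ − 292.20⁴).
T⁴ − T₀⁴ = 6.92709×10¹¹ − 7.28989×10⁹ = 6.85419×10¹¹ K⁴, so P_net = 9.94 W.

Net loss ≈ 9.94 W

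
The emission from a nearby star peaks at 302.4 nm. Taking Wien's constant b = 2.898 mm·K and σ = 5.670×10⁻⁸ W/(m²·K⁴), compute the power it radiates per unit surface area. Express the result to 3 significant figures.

Wien's law: T = b/λ_max = 2.898×10⁻³/3.024×10⁻⁷ = 9583.33 K.
Then I = σT⁴ = 5.670×10⁻⁸×(9583.33)⁴ = 4.78×10⁸ W/m².

I ≈ 4.78×10⁸ W/m²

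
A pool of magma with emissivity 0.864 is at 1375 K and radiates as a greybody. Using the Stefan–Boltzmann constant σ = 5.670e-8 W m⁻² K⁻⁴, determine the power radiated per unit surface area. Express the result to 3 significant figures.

Stefan–Boltzmann: I = εσT⁴ = 0.864 × 5.670×10⁻⁸ × (1375)⁴ = 1.75×10⁵ W/m².

I ≈ 1.75×10⁵ W/m²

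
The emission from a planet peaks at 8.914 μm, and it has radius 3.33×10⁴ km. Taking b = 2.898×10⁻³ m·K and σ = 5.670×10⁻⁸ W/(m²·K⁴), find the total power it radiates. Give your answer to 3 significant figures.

Wien's law: T = b/λ_max = 2.898×10⁻³/8.914×10⁻⁶ = 325.107 K.
Surface area A = 4πR² = 4π(3.33×10⁷ m)² = 1.39347×10¹⁶ m².
Then P = σAT⁴ = 5.670×10⁻⁸×1.39347×10¹⁶×(325.107)⁴ = 8.83×10¹⁸ W.

P ≈ 8.83×10¹⁸ W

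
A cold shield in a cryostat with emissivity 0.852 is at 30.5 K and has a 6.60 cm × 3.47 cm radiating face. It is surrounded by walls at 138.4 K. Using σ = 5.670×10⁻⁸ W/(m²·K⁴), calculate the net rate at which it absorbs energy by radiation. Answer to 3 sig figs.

Net gain ≈ 0.0405 W

Area A = 0.0660 × 0.0347 = 2.2902×10⁻³ m².
Net radiated power P_net = εσA(T⁴ − T₀⁴) = 0.852×5.670×10⁻⁸×2.2902×10⁻³×(30.5⁴ − 138.4⁴).
T⁴ − T₀⁴ = 8.65365×10⁵ − 3.66897×10⁸ = -3.66032×10⁸ K⁴, so P_net = -0.0405 W — negative, meaning a net gain of 0.0405 W.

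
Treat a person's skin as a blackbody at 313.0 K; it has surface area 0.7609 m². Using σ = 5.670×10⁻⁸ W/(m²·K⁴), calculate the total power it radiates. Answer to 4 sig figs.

Area A = 0.7609 m².
P = σAT⁴ = 5.670×10⁻⁸ × 0.7609 × (313.0)⁴ = 414.1 W.

P ≈ 414.1 W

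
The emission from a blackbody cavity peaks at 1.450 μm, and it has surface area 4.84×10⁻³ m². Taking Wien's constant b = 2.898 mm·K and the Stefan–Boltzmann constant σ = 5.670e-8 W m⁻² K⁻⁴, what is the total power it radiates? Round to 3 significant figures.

Wien's law: T = b/λ_max = 2.898×10⁻³/1.450×10⁻⁶ = 1998.62 K.
Area A = 4.84×10⁻³ m².
Then P = σAT⁴ = 5.670×10⁻⁸×4.84×10⁻³×(1998.62)⁴ = 4.38×10³ W.

P ≈ 4.38×10³ W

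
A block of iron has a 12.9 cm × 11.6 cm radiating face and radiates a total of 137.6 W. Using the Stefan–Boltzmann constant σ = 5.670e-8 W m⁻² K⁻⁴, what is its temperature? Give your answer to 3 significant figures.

Area A = 0.129 × 0.116 = 0.014964 m².
P = σAT⁴ ⇒ T = (P/(σA))^(1/4) = (137.6/(5.670×10⁻⁸×0.014964))^(1/4) = 635 K.

T ≈ 635 K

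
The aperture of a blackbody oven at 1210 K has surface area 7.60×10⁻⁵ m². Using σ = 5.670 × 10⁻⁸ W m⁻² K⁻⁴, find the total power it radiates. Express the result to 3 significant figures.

P ≈ 9.24 W

Area A = 7.60×10⁻⁵ m².
P = σAT⁴ = 5.670×10⁻⁸ × 7.60×10⁻⁵ × (1210)⁴ = 9.24 W.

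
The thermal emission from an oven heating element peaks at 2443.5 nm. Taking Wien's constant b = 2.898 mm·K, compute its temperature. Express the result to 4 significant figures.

T ≈ 1186 K

Wien's law gives T = b/λ_max = (2.898×10⁻³ m·K)/(2.4435×10⁻⁶ m) = 1186 K.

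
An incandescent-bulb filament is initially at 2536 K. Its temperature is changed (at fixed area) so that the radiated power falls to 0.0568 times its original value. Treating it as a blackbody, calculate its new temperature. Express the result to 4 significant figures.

P ∝ T⁴, so T₂/T₁ = (P₂/P₁)^(1/4) = (0.0568)^(1/4) = 0.488188.
T₂ = 2536 × 0.488188 = 1238 K.

T₂ ≈ 1238 K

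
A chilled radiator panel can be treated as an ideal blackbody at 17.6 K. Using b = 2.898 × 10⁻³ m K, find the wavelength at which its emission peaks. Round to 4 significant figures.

λ_max ≈ 1.647×10⁻⁴ m

Wien's displacement law: λ_max = b/T = (2.898×10⁻³ m·K)/(17.6 K) = 1.6466×10⁻⁴ m.
That is 1.647×10⁻⁴ m, in the infrared range.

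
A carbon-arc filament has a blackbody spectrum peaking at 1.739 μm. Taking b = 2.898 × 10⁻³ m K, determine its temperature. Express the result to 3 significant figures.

T ≈ 1.67×10³ K

Wien's law gives T = b/λ_max = (2.898×10⁻³ m·K)/(1.739×10⁻⁶ m) = 1.67×10³ K.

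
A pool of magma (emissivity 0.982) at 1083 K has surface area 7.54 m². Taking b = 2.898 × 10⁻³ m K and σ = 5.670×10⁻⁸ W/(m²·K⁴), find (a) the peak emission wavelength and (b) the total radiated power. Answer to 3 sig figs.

(a) λ_max = b/T = 2.898×10⁻³/1083 = 2.676×10⁻⁶ m = 2.68×10³ nm.
Area A = 7.54 m².
(b) P = εσAT⁴ = 0.982×5.670×10⁻⁸×7.54×(1083)⁴ = 5.78×10⁵ W.

λ_max ≈ 2.68×10³ nm; P ≈ 5.78×10⁵ W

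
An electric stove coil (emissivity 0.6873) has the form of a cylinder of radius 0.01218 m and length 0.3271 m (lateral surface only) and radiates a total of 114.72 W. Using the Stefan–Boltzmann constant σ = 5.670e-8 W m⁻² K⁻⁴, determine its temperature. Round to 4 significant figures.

Lateral area A = 2πrL = 2π×0.01218×0.3271 = 0.0250327 m².
P = εσAT⁴ ⇒ T = (P/(εσA))^(1/4) = (114.72/(0.6873×5.670×10⁻⁸×0.0250327))^(1/4) = 585.6 K.

T ≈ 585.6 K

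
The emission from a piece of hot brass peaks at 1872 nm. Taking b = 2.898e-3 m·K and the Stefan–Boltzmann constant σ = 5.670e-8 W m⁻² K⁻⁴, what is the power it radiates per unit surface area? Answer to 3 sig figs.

I ≈ 3.26×10⁵ W/m²

Wien's law: T = b/λ_max = 2.898×10⁻³/1.872×10⁻⁶ = 1548.08 K.
Then I = σT⁴ = 5.670×10⁻⁸×(1548.08)⁴ = 3.26×10⁵ W/m².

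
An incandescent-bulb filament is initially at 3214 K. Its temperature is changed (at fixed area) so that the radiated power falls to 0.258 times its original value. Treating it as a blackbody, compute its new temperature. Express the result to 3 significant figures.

T₂ ≈ 2.29×10³ K

P ∝ T⁴, so T₂/T₁ = (P₂/P₁)^(1/4) = (0.258)^(1/4) = 0.712697.
T₂ = 3214 × 0.712697 = 2.29×10³ K.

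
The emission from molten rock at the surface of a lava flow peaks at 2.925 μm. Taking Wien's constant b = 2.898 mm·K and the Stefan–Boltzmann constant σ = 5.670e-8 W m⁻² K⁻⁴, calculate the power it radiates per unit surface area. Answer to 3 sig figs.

Wien's law: T = b/λ_max = 2.898×10⁻³/2.925×10⁻⁶ = 990.769 K.
Then I = σT⁴ = 5.670×10⁻⁸×(990.769)⁴ = 5.46×10⁴ W/m².

I ≈ 5.46×10⁴ W/m²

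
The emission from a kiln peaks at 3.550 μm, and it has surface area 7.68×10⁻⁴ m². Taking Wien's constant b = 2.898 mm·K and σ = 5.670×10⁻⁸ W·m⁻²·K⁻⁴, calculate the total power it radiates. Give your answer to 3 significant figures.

Wien's law: T = b/λ_max = 2.898×10⁻³/3.550×10⁻⁶ = 816.338 K.
Area A = 7.68×10⁻⁴ m².
Then P = σAT⁴ = 5.670×10⁻⁸×7.68×10⁻⁴×(816.338)⁴ = 19.3 W.

P ≈ 19.3 W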